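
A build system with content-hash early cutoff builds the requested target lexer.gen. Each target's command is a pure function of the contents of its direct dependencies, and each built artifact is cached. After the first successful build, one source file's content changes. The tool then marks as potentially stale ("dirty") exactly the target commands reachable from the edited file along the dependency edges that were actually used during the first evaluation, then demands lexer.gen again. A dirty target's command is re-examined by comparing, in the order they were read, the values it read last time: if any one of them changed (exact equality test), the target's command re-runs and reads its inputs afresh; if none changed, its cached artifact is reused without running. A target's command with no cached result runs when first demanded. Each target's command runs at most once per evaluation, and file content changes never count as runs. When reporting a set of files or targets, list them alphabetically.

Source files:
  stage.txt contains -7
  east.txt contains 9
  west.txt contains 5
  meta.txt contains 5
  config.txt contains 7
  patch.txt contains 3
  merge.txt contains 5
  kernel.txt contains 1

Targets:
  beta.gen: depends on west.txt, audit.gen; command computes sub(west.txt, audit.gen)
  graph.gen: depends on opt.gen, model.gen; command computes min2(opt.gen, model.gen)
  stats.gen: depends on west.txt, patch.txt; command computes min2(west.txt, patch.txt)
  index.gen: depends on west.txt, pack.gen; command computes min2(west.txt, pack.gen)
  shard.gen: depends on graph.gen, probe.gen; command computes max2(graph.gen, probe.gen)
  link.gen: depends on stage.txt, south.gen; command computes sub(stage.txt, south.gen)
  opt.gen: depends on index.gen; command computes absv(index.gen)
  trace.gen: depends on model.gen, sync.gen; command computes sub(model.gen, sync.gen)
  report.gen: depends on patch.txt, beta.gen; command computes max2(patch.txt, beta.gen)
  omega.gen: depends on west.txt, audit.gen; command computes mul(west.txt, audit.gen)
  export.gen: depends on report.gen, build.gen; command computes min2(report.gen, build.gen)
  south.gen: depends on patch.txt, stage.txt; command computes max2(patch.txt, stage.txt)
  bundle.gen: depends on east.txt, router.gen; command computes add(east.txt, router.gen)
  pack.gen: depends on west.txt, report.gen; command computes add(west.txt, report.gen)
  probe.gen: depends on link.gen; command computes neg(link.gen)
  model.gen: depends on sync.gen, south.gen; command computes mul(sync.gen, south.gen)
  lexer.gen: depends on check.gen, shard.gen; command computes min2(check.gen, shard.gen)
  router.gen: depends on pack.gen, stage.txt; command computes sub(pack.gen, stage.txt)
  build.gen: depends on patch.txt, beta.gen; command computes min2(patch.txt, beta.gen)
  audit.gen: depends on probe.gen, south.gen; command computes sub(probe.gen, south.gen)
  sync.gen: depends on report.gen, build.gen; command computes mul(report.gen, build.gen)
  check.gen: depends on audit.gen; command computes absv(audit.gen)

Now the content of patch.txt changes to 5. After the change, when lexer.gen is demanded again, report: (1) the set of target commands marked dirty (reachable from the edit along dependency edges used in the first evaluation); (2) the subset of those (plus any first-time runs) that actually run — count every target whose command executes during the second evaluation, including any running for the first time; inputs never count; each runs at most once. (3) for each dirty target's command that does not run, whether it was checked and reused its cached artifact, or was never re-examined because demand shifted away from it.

Marked dirty: audit.gen, beta.gen, build.gen, check.gen, graph.gen, index.gen, lexer.gen, link.gen, model.gen, opt.gen, pack.gen, probe.gen, report.gen, shard.gen, south.gen, sync.gen.
Target commands that run: audit.gen, build.gen, graph.gen, index.gen, lexer.gen, link.gen, model.gen, pack.gen, probe.gen, report.gen, shard.gen, south.gen, sync.gen — 13 in total.
Checked but reused from cache: beta.gen, check.gen, opt.gen.
Key observation: the cutoff stops propagation at beta.gen — its inputs' values are unchanged, so it reuses its cache.

First evaluation (everything demanded from the output):
  south.gen = max2(3, -7) = 3
  link.gen = sub(-7, 3) = -10
  probe.gen = neg(-10) = 10
  audit.gen = sub(10, 3) = 7
  beta.gen = sub(5, 7) = -2
  build.gen = min2(3, -2) = -2
  check.gen = absv(7) = 7
  report.gen = max2(3, -2) = 3
  pack.gen = add(5, 3) = 8
  index.gen = min2(5, 8) = 5
  opt.gen = absv(5) = 5
  sync.gen = mul(3, -2) = -6
  model.gen = mul(-6, 3) = -18
  graph.gen = min2(5, -18) = -18
  shard.gen = max2(-18, 10) = 10
  lexer.gen = min2(7, 10) = 7

Propagation after the edit:
  south.gen: runs — patch.txt 3->5; result 5.
  link.gen: runs — south.gen 3->5; result -12.
  probe.gen: runs — link.gen -10->-12; result 12.
  audit.gen: runs — probe.gen 10->12; south.gen 3->5; result 7 (same value as before).
  beta.gen: checked — values it read are unchanged (west.txt unchanged, audit.gen unchanged); reused cached -2 without running.
  build.gen: runs — patch.txt 3->5; result -2 (same value as before).
  check.gen: checked — values it read are unchanged (audit.gen unchanged); reused cached 7 without running.
  report.gen: runs — patch.txt 3->5; result 5.
  pack.gen: runs — report.gen 3->5; result 10.
  index.gen: runs — pack.gen 8->10; result 5 (same value as before).
  opt.gen: checked — values it read are unchanged (index.gen unchanged); reused cached 5 without running.
  sync.gen: runs — report.gen 3->5; result -10.
  model.gen: runs — sync.gen -6->-10; south.gen 3->5; result -50.
  graph.gen: runs — model.gen -18->-50; result -50.
  shard.gen: runs — graph.gen -18->-50; probe.gen 10->12; result 12.
  lexer.gen: runs — shard.gen 10->12; result 7 (same value as before).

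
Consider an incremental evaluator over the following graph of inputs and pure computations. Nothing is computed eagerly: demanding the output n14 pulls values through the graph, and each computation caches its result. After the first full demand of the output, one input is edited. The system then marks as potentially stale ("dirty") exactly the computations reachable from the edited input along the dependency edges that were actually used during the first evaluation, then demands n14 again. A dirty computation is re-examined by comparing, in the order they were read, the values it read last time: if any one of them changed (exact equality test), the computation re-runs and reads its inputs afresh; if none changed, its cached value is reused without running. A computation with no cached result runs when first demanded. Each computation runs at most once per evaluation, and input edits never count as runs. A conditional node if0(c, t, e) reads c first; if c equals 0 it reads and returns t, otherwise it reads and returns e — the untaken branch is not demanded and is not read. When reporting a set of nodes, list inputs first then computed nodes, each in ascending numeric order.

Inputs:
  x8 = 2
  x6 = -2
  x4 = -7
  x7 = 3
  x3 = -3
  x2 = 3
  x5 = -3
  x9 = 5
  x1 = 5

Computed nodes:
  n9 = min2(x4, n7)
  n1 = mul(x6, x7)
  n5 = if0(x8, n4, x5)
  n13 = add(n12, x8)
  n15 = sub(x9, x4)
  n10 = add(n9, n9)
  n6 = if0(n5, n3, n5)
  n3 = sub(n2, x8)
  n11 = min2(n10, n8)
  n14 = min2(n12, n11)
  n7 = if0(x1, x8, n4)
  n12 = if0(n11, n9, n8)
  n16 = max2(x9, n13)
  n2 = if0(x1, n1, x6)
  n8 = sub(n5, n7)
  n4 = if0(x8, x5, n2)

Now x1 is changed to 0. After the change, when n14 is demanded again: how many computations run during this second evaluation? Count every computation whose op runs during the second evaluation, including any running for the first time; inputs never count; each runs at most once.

Run set: n7, n8, n9, n11, n12, n14 (6 run).
The important point: the flipped condition redirects demand; n2, n4 are left stale, never re-checked.

Initial pass — values computed on the first demand:
  n2 = if0(x1=5 -> else branch x6) = -2
  n4 = if0(x8=2 -> else branch n2) = -2
  n5 = if0(x8=2 -> else branch x5) = -3
  n7 = if0(x1=5 -> else branch n4) = -2
  n8 = sub(-3, -2) = -1
  n9 = min2(-7, -2) = -7
  n10 = add(-7, -7) = -14
  n11 = min2(-14, -1) = -14
  n12 = if0(n11=-14 -> else branch n8) = -1
  n14 = min2(-1, -14) = -14

Second demand — change propagation:
  n2: dirty yet unreached — the second evaluation never asks for it.
  n4: dirty yet unreached — the second evaluation never asks for it.
  n7: re-runs because x1 5->0; new result 2.
  n8: re-runs because n7 -2->2; new result -5.
  n9: re-runs because n7 -2->2; new result -7 (unchanged).
  n10: re-examined; everything it read last time is the same (n9 unchanged, n9 unchanged) — cache -14 kept, no run.
  n11: re-runs because n8 -1->-5; new result -14 (unchanged).
  n12: re-runs because n8 -1->-5; new result -5.
  n14: re-runs because n12 -1->-5; new result -14 (unchanged).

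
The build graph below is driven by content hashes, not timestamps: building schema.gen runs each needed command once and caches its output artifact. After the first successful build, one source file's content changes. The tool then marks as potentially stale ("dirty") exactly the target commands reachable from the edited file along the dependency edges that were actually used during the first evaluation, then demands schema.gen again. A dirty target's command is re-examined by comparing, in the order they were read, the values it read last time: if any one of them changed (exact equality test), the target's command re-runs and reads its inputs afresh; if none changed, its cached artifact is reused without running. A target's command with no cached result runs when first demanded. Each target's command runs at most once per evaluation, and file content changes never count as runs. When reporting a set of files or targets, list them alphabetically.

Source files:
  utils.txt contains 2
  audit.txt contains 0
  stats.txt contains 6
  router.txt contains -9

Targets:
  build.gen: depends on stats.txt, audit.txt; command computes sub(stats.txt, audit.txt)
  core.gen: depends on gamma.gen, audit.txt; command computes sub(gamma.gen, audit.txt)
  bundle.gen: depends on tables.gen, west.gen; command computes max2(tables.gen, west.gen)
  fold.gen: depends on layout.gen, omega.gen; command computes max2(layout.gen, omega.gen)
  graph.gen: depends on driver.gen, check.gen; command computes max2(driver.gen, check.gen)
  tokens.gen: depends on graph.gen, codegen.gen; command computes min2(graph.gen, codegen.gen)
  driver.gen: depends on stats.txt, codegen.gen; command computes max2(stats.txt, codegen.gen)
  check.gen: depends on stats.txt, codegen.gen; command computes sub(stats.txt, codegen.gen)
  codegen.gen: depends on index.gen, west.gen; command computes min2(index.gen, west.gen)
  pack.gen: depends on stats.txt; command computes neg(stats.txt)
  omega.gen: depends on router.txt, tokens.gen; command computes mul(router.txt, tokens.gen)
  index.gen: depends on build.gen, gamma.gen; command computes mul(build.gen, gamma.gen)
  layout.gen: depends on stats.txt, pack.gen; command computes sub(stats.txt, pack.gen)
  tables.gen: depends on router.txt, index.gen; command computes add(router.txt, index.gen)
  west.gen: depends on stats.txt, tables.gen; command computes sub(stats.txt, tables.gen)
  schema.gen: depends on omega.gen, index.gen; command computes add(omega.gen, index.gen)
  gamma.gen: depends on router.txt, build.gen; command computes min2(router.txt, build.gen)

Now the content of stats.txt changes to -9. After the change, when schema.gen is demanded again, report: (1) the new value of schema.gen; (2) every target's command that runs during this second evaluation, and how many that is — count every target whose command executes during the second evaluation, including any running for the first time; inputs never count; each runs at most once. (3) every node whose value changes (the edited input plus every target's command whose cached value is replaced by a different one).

Initial pass — values computed on the first demand:
  build.gen = sub(6, 0) = 6
  gamma.gen = min2(-9, 6) = -9
  index.gen = mul(6, -9) = -54
  tables.gen = add(-9, -54) = -63
  west.gen = sub(6, -63) = 69
  codegen.gen = min2(-54, 69) = -54
  check.gen = sub(6, -54) = 60
  driver.gen = max2(6, -54) = 6
  graph.gen = max2(6, 60) = 60
  tokens.gen = min2(60, -54) = -54
  omega.gen = mul(-9, -54) = 486
  schema.gen = add(486, -54) = 432

Second demand — change propagation:
  build.gen: re-runs because stats.txt 6->-9; new result -9.
  gamma.gen: re-runs because build.gen 6->-9; new result -9 (unchanged).
  index.gen: re-runs because build.gen 6->-9; new result 81.
  tables.gen: re-runs because index.gen -54->81; new result 72.
  west.gen: re-runs because stats.txt 6->-9; tables.gen -63->72; new result -81.
  codegen.gen: re-runs because index.gen -54->81; west.gen 69->-81; new result -81.
  check.gen: re-runs because stats.txt 6->-9; codegen.gen -54->-81; new result 72.
  driver.gen: re-runs because stats.txt 6->-9; codegen.gen -54->-81; new result -9.
  graph.gen: re-runs because driver.gen 6->-9; check.gen 60->72; new result 72.
  tokens.gen: re-runs because graph.gen 60->72; codegen.gen -54->-81; new result -81.
  omega.gen: re-runs because tokens.gen -54->-81; new result 729.
  schema.gen: re-runs because omega.gen 486->729; index.gen -54->81; new result 810.

schema.gen now evaluates to 810.
Run set: build.gen, check.gen, codegen.gen, driver.gen, gamma.gen, graph.gen, index.gen, omega.gen, schema.gen, tables.gen, tokens.gen, west.gen (12 run).
Changed values: build.gen, check.gen, codegen.gen, driver.gen, graph.gen, index.gen, omega.gen, schema.gen, stats.txt, tables.gen, tokens.gen, west.gen.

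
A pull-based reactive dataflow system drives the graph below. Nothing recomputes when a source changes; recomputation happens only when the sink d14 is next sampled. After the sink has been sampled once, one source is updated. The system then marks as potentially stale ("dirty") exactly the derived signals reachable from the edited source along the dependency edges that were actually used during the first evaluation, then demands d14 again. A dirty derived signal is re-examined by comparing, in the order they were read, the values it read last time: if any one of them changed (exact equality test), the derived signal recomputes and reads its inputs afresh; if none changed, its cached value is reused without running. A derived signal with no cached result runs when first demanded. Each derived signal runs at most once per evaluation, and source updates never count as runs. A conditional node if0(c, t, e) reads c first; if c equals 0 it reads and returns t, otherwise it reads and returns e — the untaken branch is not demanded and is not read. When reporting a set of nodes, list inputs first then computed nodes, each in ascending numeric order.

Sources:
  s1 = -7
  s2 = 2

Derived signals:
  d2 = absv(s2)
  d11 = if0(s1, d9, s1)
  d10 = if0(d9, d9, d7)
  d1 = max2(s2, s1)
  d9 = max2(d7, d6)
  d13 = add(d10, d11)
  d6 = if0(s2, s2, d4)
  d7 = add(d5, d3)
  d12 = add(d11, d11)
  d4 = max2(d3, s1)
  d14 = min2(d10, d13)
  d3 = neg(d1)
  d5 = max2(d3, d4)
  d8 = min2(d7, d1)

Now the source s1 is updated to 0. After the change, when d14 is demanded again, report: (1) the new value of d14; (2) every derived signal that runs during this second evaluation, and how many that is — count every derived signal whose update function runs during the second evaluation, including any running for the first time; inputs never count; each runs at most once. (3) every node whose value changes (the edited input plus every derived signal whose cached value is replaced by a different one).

New value of d14: 0.
Derived signals that run: d1, d4, d5, d6, d7, d9, d10, d11, d13, d14 — 10 in total.
Values that change: s1, d4, d5, d6, d7, d9, d10, d11, d13, d14.
Key observation: the cutoff stops propagation at d3 — its inputs' values are unchanged, so it reuses its cache.

First evaluation (everything demanded from the output):
  d1 = max2(2, -7) = 2
  d3 = neg(2) = -2
  d4 = max2(-2, -7) = -2
  d5 = max2(-2, -2) = -2
  d6 = if0(s2=2 -> else branch d4) = -2
  d7 = add(-2, -2) = -4
  d9 = max2(-4, -2) = -2
  d10 = if0(d9=-2 -> else branch d7) = -4
  d11 = if0(s1=-7 -> else branch s1) = -7
  d13 = add(-4, -7) = -11
  d14 = min2(-4, -11) = -11

Propagation after the edit:
  d1: runs — s1 -7->0; result 2 (same value as before).
  d3: checked — values it read are unchanged (d1 unchanged); reused cached -2 without running.
  d4: runs — s1 -7->0; result 0.
  d5: runs — d4 -2->0; result 0.
  d6: runs — d4 -2->0; result 0.
  d7: runs — d5 -2->0; result -2.
  d9: runs — d7 -4->-2; d6 -2->0; result 0.
  d10: runs — d9 -2->0; d7 -4->-2; result 0.
  d11: runs — s1 -7->0; s1 -7->0; result 0.
  d13: runs — d10 -4->0; d11 -7->0; result 0.
  d14: runs — d10 -4->0; d13 -11->0; result 0.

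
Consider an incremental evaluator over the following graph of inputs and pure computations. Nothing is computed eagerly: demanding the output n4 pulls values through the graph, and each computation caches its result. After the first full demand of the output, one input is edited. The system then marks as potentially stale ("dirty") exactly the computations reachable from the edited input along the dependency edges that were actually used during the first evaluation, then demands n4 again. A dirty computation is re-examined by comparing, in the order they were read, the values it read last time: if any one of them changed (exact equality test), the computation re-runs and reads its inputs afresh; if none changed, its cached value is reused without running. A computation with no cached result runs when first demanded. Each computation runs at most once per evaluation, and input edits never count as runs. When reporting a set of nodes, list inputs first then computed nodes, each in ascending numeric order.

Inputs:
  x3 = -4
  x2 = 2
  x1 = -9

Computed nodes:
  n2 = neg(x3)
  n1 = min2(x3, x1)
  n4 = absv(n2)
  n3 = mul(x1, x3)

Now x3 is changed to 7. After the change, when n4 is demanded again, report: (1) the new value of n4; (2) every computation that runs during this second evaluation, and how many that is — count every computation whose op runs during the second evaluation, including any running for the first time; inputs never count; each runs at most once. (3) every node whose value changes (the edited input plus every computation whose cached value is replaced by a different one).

n4 now evaluates to 7.
Run set: n2, n4 (2 run).
Changed values: x3, n2, n4.

Initial pass — values computed on the first demand:
  n2 = neg(-4) = 4
  n4 = absv(4) = 4

Second demand — change propagation:
  n2: re-runs because x3 -4->7; new result -7.
  n4: re-runs because n2 4->-7; new result 7.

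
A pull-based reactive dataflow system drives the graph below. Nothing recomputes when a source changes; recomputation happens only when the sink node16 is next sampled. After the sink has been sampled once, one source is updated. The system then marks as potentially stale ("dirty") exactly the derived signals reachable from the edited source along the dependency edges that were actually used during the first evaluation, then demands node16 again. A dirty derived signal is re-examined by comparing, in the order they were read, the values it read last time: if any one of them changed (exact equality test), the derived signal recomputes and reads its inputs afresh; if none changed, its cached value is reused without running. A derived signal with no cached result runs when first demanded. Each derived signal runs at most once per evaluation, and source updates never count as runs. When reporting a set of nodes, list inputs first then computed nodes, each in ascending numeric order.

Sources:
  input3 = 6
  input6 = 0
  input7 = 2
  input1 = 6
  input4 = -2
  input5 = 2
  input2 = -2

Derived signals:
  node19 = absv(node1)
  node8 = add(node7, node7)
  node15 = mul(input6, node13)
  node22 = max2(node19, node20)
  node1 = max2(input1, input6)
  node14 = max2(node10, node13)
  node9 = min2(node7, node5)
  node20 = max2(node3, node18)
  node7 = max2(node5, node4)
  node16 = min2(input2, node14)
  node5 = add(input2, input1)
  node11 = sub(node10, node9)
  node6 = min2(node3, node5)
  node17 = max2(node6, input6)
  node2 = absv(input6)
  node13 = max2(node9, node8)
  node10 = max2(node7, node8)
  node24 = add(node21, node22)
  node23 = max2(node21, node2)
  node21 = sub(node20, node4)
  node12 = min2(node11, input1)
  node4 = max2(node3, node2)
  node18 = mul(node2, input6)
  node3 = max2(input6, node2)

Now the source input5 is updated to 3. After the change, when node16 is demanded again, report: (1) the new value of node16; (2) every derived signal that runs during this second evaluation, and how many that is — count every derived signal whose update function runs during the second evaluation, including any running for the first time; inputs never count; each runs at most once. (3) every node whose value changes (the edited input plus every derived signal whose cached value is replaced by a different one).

First evaluation (everything demanded from the output):
  node2 = absv(0) = 0
  node3 = max2(0, 0) = 0
  node4 = max2(0, 0) = 0
  node5 = add(-2, 6) = 4
  node7 = max2(4, 0) = 4
  node8 = add(4, 4) = 8
  node9 = min2(4, 4) = 4
  node10 = max2(4, 8) = 8
  node13 = max2(4, 8) = 8
  node14 = max2(8, 8) = 8
  node16 = min2(-2, 8) = -2

Propagation after the edit:
  input5 feeds no computation that the output demands — nothing is marked dirty and nothing runs.

Key observation: input5 is never demanded by the output, so the edit triggers no recomputation at all.

New value of node16: -2.
Derived signals that run: none — 0 in total.
Values that change: input5.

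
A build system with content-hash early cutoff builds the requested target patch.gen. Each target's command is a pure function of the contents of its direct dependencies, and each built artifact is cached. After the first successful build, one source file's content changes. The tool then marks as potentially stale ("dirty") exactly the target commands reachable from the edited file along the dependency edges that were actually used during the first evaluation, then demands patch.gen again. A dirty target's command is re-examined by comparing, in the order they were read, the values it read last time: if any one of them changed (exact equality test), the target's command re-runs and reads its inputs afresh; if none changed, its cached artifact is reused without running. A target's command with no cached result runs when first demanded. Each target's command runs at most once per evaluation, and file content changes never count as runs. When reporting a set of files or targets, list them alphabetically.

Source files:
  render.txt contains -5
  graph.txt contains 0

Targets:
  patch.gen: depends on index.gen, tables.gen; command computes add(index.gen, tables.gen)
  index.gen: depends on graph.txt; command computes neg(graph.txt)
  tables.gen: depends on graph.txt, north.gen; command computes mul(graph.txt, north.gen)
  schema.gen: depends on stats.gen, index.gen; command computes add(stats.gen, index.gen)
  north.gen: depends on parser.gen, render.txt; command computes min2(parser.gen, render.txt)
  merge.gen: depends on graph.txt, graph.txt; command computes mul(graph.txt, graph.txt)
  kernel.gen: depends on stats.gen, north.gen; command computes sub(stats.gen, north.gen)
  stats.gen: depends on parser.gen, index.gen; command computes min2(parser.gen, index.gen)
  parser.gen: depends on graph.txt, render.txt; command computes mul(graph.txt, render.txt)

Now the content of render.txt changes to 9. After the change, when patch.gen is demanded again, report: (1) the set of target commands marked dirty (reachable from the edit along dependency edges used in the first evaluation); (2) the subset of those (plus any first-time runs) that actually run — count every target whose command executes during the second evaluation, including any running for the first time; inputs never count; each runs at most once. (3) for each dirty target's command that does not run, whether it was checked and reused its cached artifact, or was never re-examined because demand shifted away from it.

First evaluation (everything demanded from the output):
  index.gen = neg(0) = 0
  parser.gen = mul(0, -5) = 0
  north.gen = min2(0, -5) = -5
  tables.gen = mul(0, -5) = 0
  patch.gen = add(0, 0) = 0

Propagation after the edit:
  parser.gen: runs — render.txt -5->9; result 0 (same value as before).
  north.gen: runs — render.txt -5->9; result 0.
  tables.gen: runs — north.gen -5->0; result 0 (same value as before).
  patch.gen: checked — values it read are unchanged (index.gen unchanged, tables.gen unchanged); reused cached 0 without running.

Key observation: the cutoff stops propagation at patch.gen — its inputs' values are unchanged, so it reuses its cache.

Marked dirty: north.gen, parser.gen, patch.gen, tables.gen.
Target commands that run: north.gen, parser.gen, tables.gen — 3 in total.
Checked but reused from cache: patch.gen.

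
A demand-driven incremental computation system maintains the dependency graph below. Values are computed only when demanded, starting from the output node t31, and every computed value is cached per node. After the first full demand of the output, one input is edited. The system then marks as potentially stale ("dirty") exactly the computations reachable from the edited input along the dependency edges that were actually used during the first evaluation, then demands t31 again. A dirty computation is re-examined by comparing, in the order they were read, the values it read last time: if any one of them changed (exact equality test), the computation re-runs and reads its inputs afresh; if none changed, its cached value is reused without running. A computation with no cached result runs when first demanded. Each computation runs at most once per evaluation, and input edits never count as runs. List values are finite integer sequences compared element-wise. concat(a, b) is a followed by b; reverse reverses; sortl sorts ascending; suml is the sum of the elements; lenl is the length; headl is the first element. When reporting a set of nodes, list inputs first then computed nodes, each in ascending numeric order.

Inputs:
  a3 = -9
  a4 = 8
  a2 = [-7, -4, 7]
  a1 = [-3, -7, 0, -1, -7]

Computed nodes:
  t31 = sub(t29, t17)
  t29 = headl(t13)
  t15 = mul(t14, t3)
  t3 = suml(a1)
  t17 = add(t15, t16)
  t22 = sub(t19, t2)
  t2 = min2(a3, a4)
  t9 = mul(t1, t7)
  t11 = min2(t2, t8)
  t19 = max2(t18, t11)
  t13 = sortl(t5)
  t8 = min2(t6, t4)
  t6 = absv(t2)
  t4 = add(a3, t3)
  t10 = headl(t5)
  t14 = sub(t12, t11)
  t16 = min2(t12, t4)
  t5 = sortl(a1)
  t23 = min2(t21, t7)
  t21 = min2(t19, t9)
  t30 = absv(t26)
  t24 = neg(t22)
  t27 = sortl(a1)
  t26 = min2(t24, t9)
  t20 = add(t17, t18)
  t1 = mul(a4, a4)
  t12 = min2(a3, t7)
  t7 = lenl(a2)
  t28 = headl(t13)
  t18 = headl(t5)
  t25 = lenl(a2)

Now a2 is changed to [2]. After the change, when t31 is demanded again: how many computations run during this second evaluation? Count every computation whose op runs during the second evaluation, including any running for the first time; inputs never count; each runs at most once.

Computations that run: t7, t12 — 2 in total.
Key observation: the change is absorbed at t12 — it re-runs but produces the same value, and the output's value is unchanged.

First evaluation (everything demanded from the output):
  t2 = min2(-9, 8) = -9
  t3 = suml([-3, -7, 0, -1, -7]) = -18
  t4 = add(-9, -18) = -27
  t5 = sortl([-3, -7, 0, -1, -7]) = [-7, -7, -3, -1, 0]
  t6 = absv(-9) = 9
  t7 = lenl([-7, -4, 7]) = 3
  t8 = min2(9, -27) = -27
  t11 = min2(-9, -27) = -27
  t12 = min2(-9, 3) = -9
  t13 = sortl([-7, -7, -3, -1, 0]) = [-7, -7, -3, -1, 0]
  t14 = sub(-9, -27) = 18
  t15 = mul(18, -18) = -324
  t16 = min2(-9, -27) = -27
  t17 = add(-324, -27) = -351
  t29 = headl([-7, -7, -3, -1, 0]) = -7
  t31 = sub(-7, -351) = 344

Propagation after the edit:
  t7: runs — a2 [-7, -4, 7]->[2]; result 1.
  t12: runs — t7 3->1; result -9 (same value as before).
  t14: checked — values it read are unchanged (t12 unchanged, t11 unchanged); reused cached 18 without running.
  t15: checked — values it read are unchanged (t14 unchanged, t3 unchanged); reused cached -324 without running.
  t16: checked — values it read are unchanged (t12 unchanged, t4 unchanged); reused cached -27 without running.
  t17: checked — values it read are unchanged (t15 unchanged, t16 unchanged); reused cached -351 without running.
  t31: checked — values it read are unchanged (t29 unchanged, t17 unchanged); reused cached 344 without running.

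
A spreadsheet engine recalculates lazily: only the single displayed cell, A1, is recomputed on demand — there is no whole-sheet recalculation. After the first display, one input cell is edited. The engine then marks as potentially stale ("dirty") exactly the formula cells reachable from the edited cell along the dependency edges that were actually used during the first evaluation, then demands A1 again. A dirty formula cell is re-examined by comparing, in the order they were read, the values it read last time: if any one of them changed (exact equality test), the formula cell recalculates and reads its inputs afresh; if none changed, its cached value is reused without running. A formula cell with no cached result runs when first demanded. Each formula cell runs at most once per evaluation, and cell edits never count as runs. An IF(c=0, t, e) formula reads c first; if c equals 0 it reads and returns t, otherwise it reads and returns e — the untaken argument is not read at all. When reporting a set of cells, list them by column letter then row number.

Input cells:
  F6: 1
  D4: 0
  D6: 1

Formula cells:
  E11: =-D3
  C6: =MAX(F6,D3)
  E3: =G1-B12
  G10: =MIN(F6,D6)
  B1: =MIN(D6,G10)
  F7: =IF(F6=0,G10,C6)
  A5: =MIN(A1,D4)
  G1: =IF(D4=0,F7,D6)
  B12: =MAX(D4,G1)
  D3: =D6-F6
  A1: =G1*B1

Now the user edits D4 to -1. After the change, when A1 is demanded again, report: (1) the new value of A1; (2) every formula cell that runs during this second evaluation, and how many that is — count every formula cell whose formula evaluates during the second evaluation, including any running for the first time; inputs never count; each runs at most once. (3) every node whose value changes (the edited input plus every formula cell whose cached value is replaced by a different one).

New value of A1: 1.
Formula cells that run: G1 — 1 in total.
Values that change: D4.
Key observation: the change is absorbed at G1 — it re-runs but produces the same value, and the output's value is unchanged.

First evaluation (everything demanded from the output):
  D3 = 1 - 1 = 0
  C6 = MAX(1, 0) = 1
  G10 = MIN(1, 1) = 1
  B1 = MIN(1, 1) = 1
  F7 = IF(F6=0: F6=1 -> else branch C6) = 1
  G1 = IF(D4=0: D4=0 -> then branch F7) = 1
  A1 = 1 * 1 = 1

Propagation after the edit:
  G1: runs — D4 0->-1; result 1 (same value as before).
  A1: checked — values it read are unchanged (G1 unchanged, B1 unchanged); reused cached 1 without running.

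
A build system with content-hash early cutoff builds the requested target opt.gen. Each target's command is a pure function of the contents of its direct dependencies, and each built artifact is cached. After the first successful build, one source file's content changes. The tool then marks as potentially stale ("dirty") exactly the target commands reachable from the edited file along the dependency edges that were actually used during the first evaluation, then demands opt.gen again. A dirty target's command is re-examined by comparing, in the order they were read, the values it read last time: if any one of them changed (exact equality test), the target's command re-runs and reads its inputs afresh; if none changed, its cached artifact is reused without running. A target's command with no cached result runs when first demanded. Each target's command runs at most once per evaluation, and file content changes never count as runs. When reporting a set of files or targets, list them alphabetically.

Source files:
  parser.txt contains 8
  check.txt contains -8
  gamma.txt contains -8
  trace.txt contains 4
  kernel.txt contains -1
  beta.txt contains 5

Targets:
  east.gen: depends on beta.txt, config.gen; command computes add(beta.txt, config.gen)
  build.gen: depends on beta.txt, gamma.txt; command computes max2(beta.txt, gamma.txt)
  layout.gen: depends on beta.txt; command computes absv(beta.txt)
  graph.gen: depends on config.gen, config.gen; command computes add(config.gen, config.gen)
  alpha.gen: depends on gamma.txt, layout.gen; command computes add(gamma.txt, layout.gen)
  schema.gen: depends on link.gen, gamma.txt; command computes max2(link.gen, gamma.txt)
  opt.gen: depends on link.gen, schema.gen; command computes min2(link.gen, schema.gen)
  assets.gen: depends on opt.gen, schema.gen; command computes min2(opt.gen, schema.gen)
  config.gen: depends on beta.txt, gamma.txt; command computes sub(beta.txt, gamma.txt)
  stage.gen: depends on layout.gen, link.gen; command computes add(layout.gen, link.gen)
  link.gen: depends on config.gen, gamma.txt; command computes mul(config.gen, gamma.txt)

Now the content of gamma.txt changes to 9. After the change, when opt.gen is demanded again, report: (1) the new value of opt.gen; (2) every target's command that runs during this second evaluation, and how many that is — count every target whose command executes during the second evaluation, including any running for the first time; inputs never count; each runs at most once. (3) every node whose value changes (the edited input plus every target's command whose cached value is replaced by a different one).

New value of opt.gen: -36.
Target commands that run: config.gen, link.gen, opt.gen, schema.gen — 4 in total.
Values that change: config.gen, gamma.txt, link.gen, opt.gen, schema.gen.

First evaluation (everything demanded from the output):
  config.gen = sub(5, -8) = 13
  link.gen = mul(13, -8) = -104
  schema.gen = max2(-104, -8) = -8
  opt.gen = min2(-104, -8) = -104

Propagation after the edit:
  config.gen: runs — gamma.txt -8->9; result -4.
  link.gen: runs — config.gen 13->-4; gamma.txt -8->9; result -36.
  schema.gen: runs — link.gen -104->-36; gamma.txt -8->9; result 9.
  opt.gen: runs — link.gen -104->-36; schema.gen -8->9; result -36.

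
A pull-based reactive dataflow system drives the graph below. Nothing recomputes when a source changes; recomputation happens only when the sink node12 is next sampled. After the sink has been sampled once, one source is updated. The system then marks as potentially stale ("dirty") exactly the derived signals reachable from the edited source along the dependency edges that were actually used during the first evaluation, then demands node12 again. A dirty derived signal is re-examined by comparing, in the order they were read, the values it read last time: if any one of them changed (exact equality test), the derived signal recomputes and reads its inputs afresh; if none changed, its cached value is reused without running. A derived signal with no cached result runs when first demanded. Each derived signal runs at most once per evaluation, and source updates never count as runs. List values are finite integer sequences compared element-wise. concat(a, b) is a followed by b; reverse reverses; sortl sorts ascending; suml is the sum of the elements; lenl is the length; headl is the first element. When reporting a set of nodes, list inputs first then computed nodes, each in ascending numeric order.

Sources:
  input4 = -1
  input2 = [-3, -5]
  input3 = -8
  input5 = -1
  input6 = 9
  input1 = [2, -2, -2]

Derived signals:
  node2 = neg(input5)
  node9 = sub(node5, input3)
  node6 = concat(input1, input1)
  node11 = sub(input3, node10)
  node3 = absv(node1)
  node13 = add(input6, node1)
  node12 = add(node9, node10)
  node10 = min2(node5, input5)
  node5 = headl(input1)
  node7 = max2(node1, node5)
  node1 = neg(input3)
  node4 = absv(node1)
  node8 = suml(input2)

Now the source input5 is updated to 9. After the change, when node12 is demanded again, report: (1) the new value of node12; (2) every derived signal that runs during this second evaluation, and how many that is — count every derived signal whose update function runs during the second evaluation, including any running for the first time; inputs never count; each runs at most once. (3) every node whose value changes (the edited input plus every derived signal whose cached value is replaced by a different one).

New value of node12: 12.
Derived signals that run: node10, node12 — 2 in total.
Values that change: input5, node10, node12.

First evaluation (everything demanded from the output):
  node5 = headl([2, -2, -2]) = 2
  node9 = sub(2, -8) = 10
  node10 = min2(2, -1) = -1
  node12 = add(10, -1) = 9

Propagation after the edit:
  node10: runs — input5 -1->9; result 2.
  node12: runs — node10 -1->2; result 12.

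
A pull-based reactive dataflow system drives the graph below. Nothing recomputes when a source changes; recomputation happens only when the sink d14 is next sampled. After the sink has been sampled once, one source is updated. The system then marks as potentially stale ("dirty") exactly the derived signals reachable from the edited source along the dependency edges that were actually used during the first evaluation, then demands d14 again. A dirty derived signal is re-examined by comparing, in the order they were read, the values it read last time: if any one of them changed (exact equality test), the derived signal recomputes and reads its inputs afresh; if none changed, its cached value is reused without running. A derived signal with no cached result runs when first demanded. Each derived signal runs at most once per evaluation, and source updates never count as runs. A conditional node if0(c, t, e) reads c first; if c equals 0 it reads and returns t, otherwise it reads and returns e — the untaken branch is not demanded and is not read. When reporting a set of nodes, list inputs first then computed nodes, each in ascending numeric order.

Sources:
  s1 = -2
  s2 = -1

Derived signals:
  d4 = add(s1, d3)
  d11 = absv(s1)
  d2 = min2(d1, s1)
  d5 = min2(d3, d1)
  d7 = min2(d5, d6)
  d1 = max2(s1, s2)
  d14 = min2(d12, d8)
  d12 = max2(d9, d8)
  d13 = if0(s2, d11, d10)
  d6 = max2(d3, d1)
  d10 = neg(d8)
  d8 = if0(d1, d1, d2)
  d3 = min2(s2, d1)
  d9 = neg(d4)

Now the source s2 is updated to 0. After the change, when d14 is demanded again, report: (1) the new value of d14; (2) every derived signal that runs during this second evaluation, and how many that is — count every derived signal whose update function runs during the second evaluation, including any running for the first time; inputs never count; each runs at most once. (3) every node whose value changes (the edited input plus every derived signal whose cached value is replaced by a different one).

New value of d14: 0.
Derived signals that run: d1, d3, d4, d8, d9, d12, d14 — 7 in total.
Values that change: s2, d1, d3, d4, d8, d9, d12, d14.
Key observation: a condition flipped, so demand moved to the other branch — d2 is never re-examined.

First evaluation (everything demanded from the output):
  d1 = max2(-2, -1) = -1
  d2 = min2(-1, -2) = -2
  d3 = min2(-1, -1) = -1
  d4 = add(-2, -1) = -3
  d8 = if0(d1=-1 -> else branch d2) = -2
  d9 = neg(-3) = 3
  d12 = max2(3, -2) = 3
  d14 = min2(3, -2) = -2

Propagation after the edit:
  d1: runs — s2 -1->0; result 0.
  d2: marked dirty but never re-examined — demand shifted away from it.
  d3: runs — s2 -1->0; d1 -1->0; result 0.
  d4: runs — d3 -1->0; result -2.
  d8: runs — d1 -1->0; result 0.
  d9: runs — d4 -3->-2; result 2.
  d12: runs — d9 3->2; d8 -2->0; result 2.
  d14: runs — d12 3->2; d8 -2->0; result 0.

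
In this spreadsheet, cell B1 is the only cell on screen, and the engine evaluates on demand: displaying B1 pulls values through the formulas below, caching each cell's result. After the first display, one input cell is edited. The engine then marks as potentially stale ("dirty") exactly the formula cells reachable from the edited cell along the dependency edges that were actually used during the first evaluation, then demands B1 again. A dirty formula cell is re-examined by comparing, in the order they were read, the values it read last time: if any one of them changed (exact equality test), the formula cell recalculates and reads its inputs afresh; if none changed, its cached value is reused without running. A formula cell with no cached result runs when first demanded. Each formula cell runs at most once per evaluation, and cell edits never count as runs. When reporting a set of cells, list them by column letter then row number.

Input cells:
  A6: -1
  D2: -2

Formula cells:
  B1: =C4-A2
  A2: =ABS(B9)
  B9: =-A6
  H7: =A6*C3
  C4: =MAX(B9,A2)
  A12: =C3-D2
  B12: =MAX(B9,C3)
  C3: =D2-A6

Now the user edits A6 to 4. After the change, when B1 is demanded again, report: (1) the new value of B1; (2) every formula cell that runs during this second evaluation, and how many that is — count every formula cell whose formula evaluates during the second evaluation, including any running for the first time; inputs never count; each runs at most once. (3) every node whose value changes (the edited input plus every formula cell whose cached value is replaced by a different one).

B1 now evaluates to 0.
Run set: A2, B1, B9, C4 (4 run).
Changed values: A2, A6, B9, C4.

Initial pass — values computed on the first demand:
  B9 = -(-1) = 1
  A2 = ABS(1) = 1
  C4 = MAX(1, 1) = 1
  B1 = 1 - 1 = 0

Second demand — change propagation:
  B9: re-runs because A6 -1->4; new result -4.
  A2: re-runs because B9 1->-4; new result 4.
  C4: re-runs because B9 1->-4; A2 1->4; new result 4.
  B1: re-runs because C4 1->4; A2 1->4; new result 0 (unchanged).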